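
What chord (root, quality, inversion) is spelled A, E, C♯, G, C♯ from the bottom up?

The pitch classes A, E, C#, G arrange in thirds as A–C#–E–G: an A dominant seventh chord.
With the root (A) in the bass, the chord is in root position (figured bass 7).

A dominant seventh, root position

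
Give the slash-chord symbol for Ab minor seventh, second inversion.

Second inversion of Ab minor seventh has the fifth (Eb) in the bass. As a slash chord: Abm7/Eb.

Abm7/Eb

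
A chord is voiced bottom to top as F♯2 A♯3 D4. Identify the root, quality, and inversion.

D augmented, first inversion

Reducing to letter names: F#, A#, D. These stack in thirds as D–F#–A# — a D augmented triad.
The lowest note is F#, the third of the chord, so this is first inversion (figured bass 6).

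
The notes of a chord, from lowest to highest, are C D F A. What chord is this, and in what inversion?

Reducing to letter names: C, D, F, A. These stack in thirds as D–F–A–C — a D minor seventh chord.
The lowest note is C, the seventh of the chord, so this is third inversion (figured bass 4/2).

D minor seventh, third inversion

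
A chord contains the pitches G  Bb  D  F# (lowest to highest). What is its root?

Reordering G, Bb, D, F# into stacked thirds gives G–Bb–D–F#; the bottom of that stack, G, is the root.

G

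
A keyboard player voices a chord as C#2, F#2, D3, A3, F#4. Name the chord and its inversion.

The pitch classes C#, F#, D, A arrange in thirds as D–F#–A–C#: a D major seventh chord.
The lowest note is C#, the seventh of the chord, so this is third inversion (figured bass 4/2).

D major seventh, third inversion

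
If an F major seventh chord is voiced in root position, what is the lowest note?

F

In root position the root is lowest. For F major seventh (F–A–C–E) that is F.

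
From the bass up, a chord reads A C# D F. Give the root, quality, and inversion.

D minor-major seventh, second inversion

Reducing to letter names: A, C#, D, F. These stack in thirds as D–F–A–C# — a D minor-major seventh chord.
The lowest note is A, the fifth of the chord, so this is second inversion (figured bass 4/3).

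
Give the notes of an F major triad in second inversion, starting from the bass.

C, F, A

F major is F–A–C. Second inversion puts the fifth (C) in the bass, with the remaining tones above: C, F, A.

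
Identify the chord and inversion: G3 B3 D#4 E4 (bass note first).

The distinct note names are G, B, D#, E. Stacked in thirds they read E–G–B–D#, which is a minor-major seventh chord on E.
G is the third of E minor-major seventh; third in the bass means first inversion (figured bass 6/5).

E minor-major seventh, first inversion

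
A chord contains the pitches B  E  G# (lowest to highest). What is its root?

B, E, G# are the tones of an E major triad (E–G#–B), making E the root.

E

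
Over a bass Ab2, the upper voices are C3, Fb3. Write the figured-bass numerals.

6

The notes Ab, C, Fb stack in thirds as Fb–Ab–C — an Fb augmented triad. The bass Ab is the third, so this is first inversion: figured 6.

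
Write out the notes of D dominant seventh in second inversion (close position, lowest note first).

The chord tones are D–F#–A–C. With the fifth (A) lowest for second inversion: A, C, D, F#.

A, C, D, F#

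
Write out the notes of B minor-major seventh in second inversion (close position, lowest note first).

F#, A#, B, D

B minor-major seventh is B–D–F#–A#. Second inversion puts the fifth (F#) in the bass, with the remaining tones above: F#, A#, B, D.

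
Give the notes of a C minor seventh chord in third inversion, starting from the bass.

Bb, C, Eb, G

C minor seventh is C–Eb–G–Bb. Third inversion puts the seventh (Bb) in the bass, with the remaining tones above: Bb, C, Eb, G.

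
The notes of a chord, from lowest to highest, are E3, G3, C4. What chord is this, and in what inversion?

The distinct note names are E, G, C. Stacked in thirds they read C–E–G, which is a major triad on C.
The lowest note is E, the third of the chord, so this is first inversion (figured bass 6).

C major, first inversion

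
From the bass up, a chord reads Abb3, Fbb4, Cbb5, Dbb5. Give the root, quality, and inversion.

Dbb minor seventh, second inversion

Reducing to letter names: Abb, Fbb, Cbb, Dbb. These stack in thirds as Dbb–Fbb–Abb–Cbb — a Dbb minor seventh chord.
Abb is the fifth of Dbb minor seventh; fifth in the bass means second inversion (figured bass 4/3).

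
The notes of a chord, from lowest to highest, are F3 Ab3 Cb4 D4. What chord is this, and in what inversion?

The pitch classes F, Ab, Cb, D arrange in thirds as D–F–Ab–Cb: a D diminished seventh chord.
F is the third of D diminished seventh; third in the bass means first inversion (figured bass 6/5).

D diminished seventh, first inversion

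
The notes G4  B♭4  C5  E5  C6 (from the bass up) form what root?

Reordering G, Bb, C, E into stacked thirds gives C–E–G–Bb; the bottom of that stack, C, is the root.

C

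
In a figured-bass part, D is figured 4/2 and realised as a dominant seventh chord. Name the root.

The figures 4/2 mean the seventh of the chord is in the bass. If D is the seventh of a dominant seventh chord, the root is E (chord tones E–G#–B–D).

E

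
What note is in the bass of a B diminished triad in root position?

B diminished is B–D–F. Root position places the root in the bass: B.

B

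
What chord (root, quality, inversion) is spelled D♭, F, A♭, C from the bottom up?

The pitch classes Db, F, Ab, C arrange in thirds as Db–F–Ab–C: a Db major seventh chord.
The lowest note is Db, the root of the chord, so this is root position (figured bass 7).

Db major seventh, root position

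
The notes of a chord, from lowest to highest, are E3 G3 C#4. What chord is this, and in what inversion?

C# diminished, first inversion

Reducing to letter names: E, G, C#. These stack in thirds as C#–E–G — a C# diminished triad.
The lowest note is E, the third of the chord, so this is first inversion (figured bass 6).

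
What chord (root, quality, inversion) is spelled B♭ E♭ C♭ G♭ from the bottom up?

The pitch classes Bb, Eb, Cb, Gb arrange in thirds as Cb–Eb–Gb–Bb: a Cb major seventh chord.
Bb is the seventh of Cb major seventh; seventh in the bass means third inversion (figured bass 4/2).

Cb major seventh, third inversion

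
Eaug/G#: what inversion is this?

Eaug/G# means E augmented with G# in the bass. G# is the third of E augmented (E–G#–B#), so this is first inversion.

first inversion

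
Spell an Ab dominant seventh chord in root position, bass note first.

Ab, C, Eb, Gb

Ab dominant seventh is Ab–C–Eb–Gb. Root position puts the root (Ab) in the bass, with the remaining tones above: Ab, C, Eb, Gb.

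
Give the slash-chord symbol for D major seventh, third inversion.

Third inversion of D major seventh has the seventh (C#) in the bass. As a slash chord: Dmaj7/C#.

Dmaj7/C#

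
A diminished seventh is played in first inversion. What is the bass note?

The third of A diminished seventh (A–C–Eb–Gb) is C; that is the bass in first inversion.

C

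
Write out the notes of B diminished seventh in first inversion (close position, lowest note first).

D, F, Ab, B

Spelling B diminished seventh: B–D–F–Ab. In first inversion the third is bass, giving D, F, Ab, B from the bottom.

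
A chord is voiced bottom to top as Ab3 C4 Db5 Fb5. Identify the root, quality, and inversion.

Reducing to letter names: Ab, C, Db, Fb. These stack in thirds as Db–Fb–Ab–C — a Db minor-major seventh chord.
The lowest note is Ab, the fifth of the chord, so this is second inversion (figured bass 4/3).

Db minor-major seventh, second inversion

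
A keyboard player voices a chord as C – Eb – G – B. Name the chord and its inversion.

The pitch classes C, Eb, G, B arrange in thirds as C–Eb–G–B: a C minor-major seventh chord.
With the root (C) in the bass, the chord is in root position (figured bass 7).

C minor-major seventh, root position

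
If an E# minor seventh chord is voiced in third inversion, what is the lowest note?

The seventh of E# minor seventh (E#–G#–B#–D#) is D#; that is the bass in third inversion.

D#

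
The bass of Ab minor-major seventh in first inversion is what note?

In first inversion the third is lowest. For Ab minor-major seventh (Ab–Cb–Eb–G) that is Cb.

Cb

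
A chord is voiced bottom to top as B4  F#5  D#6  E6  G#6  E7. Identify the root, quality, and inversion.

Reducing to letter names: B, F#, D#, E, G#. These stack in thirds as E–G#–B–D#–F# — an E major ninth chord.
B is the fifth of E major ninth; fifth in the bass means second inversion.

E major ninth, second inversion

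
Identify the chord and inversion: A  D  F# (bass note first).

D major, second inversion

The pitch classes A, D, F# arrange in thirds as D–F#–A: a D major triad.
A is the fifth of D major; fifth in the bass means second inversion (figured bass 6/4).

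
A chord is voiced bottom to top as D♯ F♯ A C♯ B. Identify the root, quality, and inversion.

The pitch classes D#, F#, A, C#, B arrange in thirds as B–D#–F#–A–C#: a B dominant ninth chord.
With the third (D#) in the bass, the chord is in first inversion.

B dominant ninth, first inversion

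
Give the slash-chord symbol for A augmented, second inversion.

Aaug/E#

Second inversion of A augmented has the fifth (E#) in the bass. As a slash chord: Aaug/E#.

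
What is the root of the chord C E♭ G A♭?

Ab

Reordering C, Eb, G, Ab into stacked thirds gives Ab–C–Eb–G; the bottom of that stack, Ab, is the root.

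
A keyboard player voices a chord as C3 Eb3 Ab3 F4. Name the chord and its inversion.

Reducing to letter names: C, Eb, Ab, F. These stack in thirds as F–Ab–C–Eb — an F minor seventh chord.
C is the fifth of F minor seventh; fifth in the bass means second inversion (figured bass 4/3).

F minor seventh, second inversion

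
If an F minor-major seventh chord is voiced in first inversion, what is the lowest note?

Ab

In first inversion the third is lowest. For F minor-major seventh (F–Ab–C–E) that is Ab.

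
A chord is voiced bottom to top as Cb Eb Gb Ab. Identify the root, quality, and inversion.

Ab minor seventh, first inversion

Reducing to letter names: Cb, Eb, Gb, Ab. These stack in thirds as Ab–Cb–Eb–Gb — an Ab minor seventh chord.
With the third (Cb) in the bass, the chord is in first inversion (figured bass 6/5).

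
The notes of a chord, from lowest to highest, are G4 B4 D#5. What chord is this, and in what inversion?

G augmented, root position

The distinct note names are G, B, D#. Stacked in thirds they read G–B–D#, which is an augmented triad on G.
With the root (G) in the bass, the chord is in root position (figured bass 5/3).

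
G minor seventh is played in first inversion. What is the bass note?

Bb

G minor seventh is G–Bb–D–F. First inversion places the third in the bass: Bb.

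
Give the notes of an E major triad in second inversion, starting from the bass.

B, E, G#

The chord tones are E–G#–B. With the fifth (B) lowest for second inversion: B, E, G#.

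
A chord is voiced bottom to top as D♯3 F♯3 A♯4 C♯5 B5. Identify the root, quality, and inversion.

B major ninth, first inversion

The pitch classes D#, F#, A#, C#, B arrange in thirds as B–D#–F#–A#–C#: a B major ninth chord.
D# is the third of B major ninth; third in the bass means first inversion.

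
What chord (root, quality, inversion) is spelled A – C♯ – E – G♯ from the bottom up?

A major seventh, root position

Reducing to letter names: A, C#, E, G#. These stack in thirds as A–C#–E–G# — an A major seventh chord.
With the root (A) in the bass, the chord is in root position (figured bass 7).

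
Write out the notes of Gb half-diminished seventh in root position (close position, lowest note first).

Gb half-diminished seventh is Gb–Bbb–Dbb–Fb. Root position puts the root (Gb) in the bass, with the remaining tones above: Gb, Bbb, Dbb, Fb.

Gb, Bbb, Dbb, Fb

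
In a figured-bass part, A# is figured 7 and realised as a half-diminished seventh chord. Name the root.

A#

The figures 7 mean the root of the chord is in the bass. If A# is the root of a half-diminished seventh chord, the root is A# (chord tones A#–C#–E–G#).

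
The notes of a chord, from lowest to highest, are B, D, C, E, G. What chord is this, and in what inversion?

C major ninth, third inversion

Reducing to letter names: B, D, C, E, G. These stack in thirds as C–E–G–B–D — a C major ninth chord.
With the seventh (B) in the bass, the chord is in third inversion.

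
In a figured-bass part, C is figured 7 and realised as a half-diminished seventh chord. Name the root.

C

The figures 7 mean the root of the chord is in the bass. If C is the root of a half-diminished seventh chord, the root is C (chord tones C–Eb–Gb–Bb).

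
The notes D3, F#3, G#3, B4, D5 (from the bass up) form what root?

The distinct letter names are D, F#, G#, B. Arranged as a stack of thirds they read G#–B–D–F#, so G# is the root (a G# half-diminished seventh chord).

G#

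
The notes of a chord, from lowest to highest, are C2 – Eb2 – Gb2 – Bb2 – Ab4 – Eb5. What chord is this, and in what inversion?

Ab dominant ninth, first inversion

The distinct note names are C, Eb, Gb, Bb, Ab. Stacked in thirds they read Ab–C–Eb–Gb–Bb, which is a dominant ninth chord on Ab.
With the third (C) in the bass, the chord is in first inversion.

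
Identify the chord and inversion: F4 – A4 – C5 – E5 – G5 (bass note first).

The distinct note names are F, A, C, E, G. Stacked in thirds they read F–A–C–E–G, which is a major ninth chord on F.
The lowest note is F, the root of the chord, so this is root position.

F major ninth, root position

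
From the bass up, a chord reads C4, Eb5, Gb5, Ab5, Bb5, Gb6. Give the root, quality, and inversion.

Ab dominant ninth, first inversion

Reducing to letter names: C, Eb, Gb, Ab, Bb. These stack in thirds as Ab–C–Eb–Gb–Bb — an Ab dominant ninth chord.
C is the third of Ab dominant ninth; third in the bass means first inversion.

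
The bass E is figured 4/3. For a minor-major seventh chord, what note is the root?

A

The figures 4/3 mean the fifth of the chord is in the bass. If E is the fifth of a minor-major seventh chord, the root is A (chord tones A–C–E–G#).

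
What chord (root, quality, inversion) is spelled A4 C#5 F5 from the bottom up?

The distinct note names are A, C#, F. Stacked in thirds they read F–A–C#, which is an augmented triad on F.
With the third (A) in the bass, the chord is in first inversion (figured bass 6).

F augmented, first inversion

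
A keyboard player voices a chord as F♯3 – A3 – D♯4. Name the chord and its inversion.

D# diminished, first inversion

The distinct note names are F#, A, D#. Stacked in thirds they read D#–F#–A, which is a diminished triad on D#.
With the third (F#) in the bass, the chord is in first inversion (figured bass 6).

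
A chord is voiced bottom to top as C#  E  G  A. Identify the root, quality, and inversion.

A dominant seventh, first inversion

The distinct note names are C#, E, G, A. Stacked in thirds they read A–C#–E–G, which is a dominant seventh chord on A.
C# is the third of A dominant seventh; third in the bass means first inversion (figured bass 6/5).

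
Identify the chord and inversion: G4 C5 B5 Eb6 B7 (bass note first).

C minor-major seventh, second inversion

The distinct note names are G, C, B, Eb. Stacked in thirds they read C–Eb–G–B, which is a minor-major seventh chord on C.
The lowest note is G, the fifth of the chord, so this is second inversion (figured bass 4/3).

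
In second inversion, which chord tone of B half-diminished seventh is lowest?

B half-diminished seventh is B–D–F–A. Second inversion places the fifth in the bass: F.

F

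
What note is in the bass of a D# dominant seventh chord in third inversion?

C#

The seventh of D# dominant seventh (D#–F##–A#–C#) is C#; that is the bass in third inversion.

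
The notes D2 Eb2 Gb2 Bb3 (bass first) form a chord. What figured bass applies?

The notes D, Eb, Gb, Bb stack in thirds as Eb–Gb–Bb–D — an Eb minor-major seventh chord. The bass D is the seventh, so this is third inversion: figured 4/2.

4/2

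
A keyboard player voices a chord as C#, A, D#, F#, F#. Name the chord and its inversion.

The distinct note names are C#, A, D#, F#. Stacked in thirds they read D#–F#–A–C#, which is a half-diminished seventh chord on D#.
C# is the seventh of D# half-diminished seventh; seventh in the bass means third inversion (figured bass 4/2).

D# half-diminished seventh, third inversion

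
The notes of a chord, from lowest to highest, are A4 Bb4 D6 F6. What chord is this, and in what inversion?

Reducing to letter names: A, Bb, D, F. These stack in thirds as Bb–D–F–A — a Bb major seventh chord.
With the seventh (A) in the bass, the chord is in third inversion (figured bass 4/2).

Bb major seventh, third inversion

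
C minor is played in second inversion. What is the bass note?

C minor is C–Eb–G. Second inversion places the fifth in the bass: G.

G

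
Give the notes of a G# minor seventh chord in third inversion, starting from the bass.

F#, G#, B, D#

Spelling G# minor seventh: G#–B–D#–F#. In third inversion the seventh is bass, giving F#, G#, B, D# from the bottom.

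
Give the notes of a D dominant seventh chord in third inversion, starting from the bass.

C, D, F#, A

D dominant seventh is D–F#–A–C. Third inversion puts the seventh (C) in the bass, with the remaining tones above: C, D, F#, A.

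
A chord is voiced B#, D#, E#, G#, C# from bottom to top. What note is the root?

C#

B#, D#, E#, G#, C# are the tones of a C# major ninth chord (C#–E#–G#–B#–D#), making C# the root.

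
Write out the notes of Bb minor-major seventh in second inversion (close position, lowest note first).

The chord tones are Bb–Db–F–A. With the fifth (F) lowest for second inversion: F, A, Bb, Db.

F, A, Bb, Db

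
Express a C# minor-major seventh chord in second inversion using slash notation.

C#m(maj7)/G#

Second inversion of C# minor-major seventh has the fifth (G#) in the bass. As a slash chord: C#m(maj7)/G#.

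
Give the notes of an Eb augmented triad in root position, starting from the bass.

Eb, G, B

The chord tones are Eb–G–B. With the root (Eb) lowest for root position: Eb, G, B.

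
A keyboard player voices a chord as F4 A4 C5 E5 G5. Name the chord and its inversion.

F major ninth, root position

Reducing to letter names: F, A, C, E, G. These stack in thirds as F–A–C–E–G — an F major ninth chord.
With the root (F) in the bass, the chord is in root position.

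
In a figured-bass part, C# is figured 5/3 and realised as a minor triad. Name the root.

C#

The figures 5/3 mean the root of the chord is in the bass. If C# is the root of a minor triad, the root is C# (chord tones C#–E–G#).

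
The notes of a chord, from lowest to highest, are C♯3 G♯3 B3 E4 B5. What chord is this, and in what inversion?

C# minor seventh, root position

The distinct note names are C#, G#, B, E. Stacked in thirds they read C#–E–G#–B, which is a minor seventh chord on C#.
The lowest note is C#, the root of the chord, so this is root position (figured bass 7).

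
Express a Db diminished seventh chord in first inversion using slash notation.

First inversion of Db diminished seventh has the third (Fb) in the bass. As a slash chord: Dbdim7/Fb.

Dbdim7/Fb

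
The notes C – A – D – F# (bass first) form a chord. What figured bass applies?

4/2

The notes C, A, D, F# stack in thirds as D–F#–A–C — a D dominant seventh chord. The bass C is the seventh, so this is third inversion: figured 4/2.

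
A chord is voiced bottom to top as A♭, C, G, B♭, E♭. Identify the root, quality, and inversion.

Ab major ninth, root position

The distinct note names are Ab, C, G, Bb, Eb. Stacked in thirds they read Ab–C–Eb–G–Bb, which is a major ninth chord on Ab.
The lowest note is Ab, the root of the chord, so this is root position.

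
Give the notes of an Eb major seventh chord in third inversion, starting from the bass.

D, Eb, G, Bb

Eb major seventh is Eb–G–Bb–D. Third inversion puts the seventh (D) in the bass, with the remaining tones above: D, Eb, G, Bb.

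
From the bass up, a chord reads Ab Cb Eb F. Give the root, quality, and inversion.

The pitch classes Ab, Cb, Eb, F arrange in thirds as F–Ab–Cb–Eb: an F half-diminished seventh chord.
With the third (Ab) in the bass, the chord is in first inversion (figured bass 6/5).

F half-diminished seventh, first inversion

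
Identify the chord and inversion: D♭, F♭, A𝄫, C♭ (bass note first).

The distinct note names are Db, Fb, Abb, Cb. Stacked in thirds they read Db–Fb–Abb–Cb, which is a half-diminished seventh chord on Db.
Db is the root of Db half-diminished seventh; root in the bass means root position (figured bass 7).

Db half-diminished seventh, root position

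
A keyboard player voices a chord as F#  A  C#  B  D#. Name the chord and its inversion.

B dominant ninth, second inversion

The distinct note names are F#, A, C#, B, D#. Stacked in thirds they read B–D#–F#–A–C#, which is a dominant ninth chord on B.
The lowest note is F#, the fifth of the chord, so this is second inversion.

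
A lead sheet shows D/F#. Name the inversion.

D/F# means D major with F# in the bass. F# is the third of D major (D–F#–A), so this is first inversion.

first inversion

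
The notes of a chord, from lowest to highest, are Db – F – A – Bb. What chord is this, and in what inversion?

Bb minor-major seventh, first inversion

The pitch classes Db, F, A, Bb arrange in thirds as Bb–Db–F–A: a Bb minor-major seventh chord.
With the third (Db) in the bass, the chord is in first inversion (figured bass 6/5).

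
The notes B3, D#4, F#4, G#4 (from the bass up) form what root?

G#

B, D#, F#, G# are the tones of a G# minor seventh chord (G#–B–D#–F#), making G# the root.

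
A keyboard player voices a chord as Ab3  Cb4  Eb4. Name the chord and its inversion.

Reducing to letter names: Ab, Cb, Eb. These stack in thirds as Ab–Cb–Eb — an Ab minor triad.
With the root (Ab) in the bass, the chord is in root position (figured bass 5/3).

Ab minor, root position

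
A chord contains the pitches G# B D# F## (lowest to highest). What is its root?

G#

Reordering G#, B, D#, F## into stacked thirds gives G#–B–D#–F##; the bottom of that stack, G#, is the root.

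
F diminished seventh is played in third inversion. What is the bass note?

Ebb

In third inversion the seventh is lowest. For F diminished seventh (F–Ab–Cb–Ebb) that is Ebb.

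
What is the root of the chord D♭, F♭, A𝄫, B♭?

Bb

Reordering Db, Fb, Abb, Bb into stacked thirds gives Bb–Db–Fb–Abb; the bottom of that stack, Bb, is the root.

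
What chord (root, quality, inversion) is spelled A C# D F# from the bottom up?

D major seventh, second inversion

The pitch classes A, C#, D, F# arrange in thirds as D–F#–A–C#: a D major seventh chord.
The lowest note is A, the fifth of the chord, so this is second inversion (figured bass 4/3).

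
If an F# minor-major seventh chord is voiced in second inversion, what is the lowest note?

In second inversion the fifth is lowest. For F# minor-major seventh (F#–A–C#–E#) that is C#.

C#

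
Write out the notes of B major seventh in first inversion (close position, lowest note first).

D#, F#, A#, B

B major seventh is B–D#–F#–A#. First inversion puts the third (D#) in the bass, with the remaining tones above: D#, F#, A#, B.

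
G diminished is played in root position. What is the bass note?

In root position the root is lowest. For G diminished (G–Bb–Db) that is G.

G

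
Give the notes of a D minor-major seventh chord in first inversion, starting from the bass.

The chord tones are D–F–A–C#. With the third (F) lowest for first inversion: F, A, C#, D.

F, A, C#, D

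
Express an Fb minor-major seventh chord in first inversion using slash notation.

Fbm(maj7)/Abb

First inversion of Fb minor-major seventh has the third (Abb) in the bass. As a slash chord: Fbm(maj7)/Abb.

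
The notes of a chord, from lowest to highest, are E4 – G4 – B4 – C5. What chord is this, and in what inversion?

C major seventh, first inversion

The distinct note names are E, G, B, C. Stacked in thirds they read C–E–G–B, which is a major seventh chord on C.
E is the third of C major seventh; third in the bass means first inversion (figured bass 6/5).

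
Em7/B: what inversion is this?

second inversion

Em7/B means E minor seventh with B in the bass. B is the fifth of E minor seventh (E–G–B–D), so this is second inversion.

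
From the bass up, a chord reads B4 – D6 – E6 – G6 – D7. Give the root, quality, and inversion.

E minor seventh, second inversion

The pitch classes B, D, E, G arrange in thirds as E–G–B–D: an E minor seventh chord.
The lowest note is B, the fifth of the chord, so this is second inversion (figured bass 4/3).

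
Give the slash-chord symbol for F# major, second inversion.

Second inversion of F# major has the fifth (C#) in the bass. As a slash chord: F#M/C#.

F#M/C#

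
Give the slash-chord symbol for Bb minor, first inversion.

Bbm/Db

First inversion of Bb minor has the third (Db) in the bass. As a slash chord: Bbm/Db.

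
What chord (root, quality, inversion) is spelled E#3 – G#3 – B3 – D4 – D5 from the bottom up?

Reducing to letter names: E#, G#, B, D. These stack in thirds as E#–G#–B–D — an E# diminished seventh chord.
The lowest note is E#, the root of the chord, so this is root position (figured bass 7).

E# diminished seventh, root position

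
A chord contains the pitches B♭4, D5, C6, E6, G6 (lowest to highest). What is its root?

Bb, D, C, E, G are the tones of a C dominant ninth chord (C–E–G–Bb–D), making C the root.

C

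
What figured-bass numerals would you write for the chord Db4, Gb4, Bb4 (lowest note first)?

6/4

The notes Db, Gb, Bb stack in thirds as Gb–Bb–Db — a Gb major triad. The bass Db is the fifth, so this is second inversion: figured 6/4.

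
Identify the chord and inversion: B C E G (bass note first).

C major seventh, third inversion

The pitch classes B, C, E, G arrange in thirds as C–E–G–B: a C major seventh chord.
The lowest note is B, the seventh of the chord, so this is third inversion (figured bass 4/2).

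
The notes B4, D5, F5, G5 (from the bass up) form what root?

B, D, F, G are the tones of a G dominant seventh chord (G–B–D–F), making G the root.

G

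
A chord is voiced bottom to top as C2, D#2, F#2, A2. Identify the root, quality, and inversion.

The pitch classes C, D#, F#, A arrange in thirds as D#–F#–A–C: a D# diminished seventh chord.
C is the seventh of D# diminished seventh; seventh in the bass means third inversion (figured bass 4/2).

D# diminished seventh, third inversion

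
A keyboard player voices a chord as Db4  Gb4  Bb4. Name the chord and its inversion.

Gb major, second inversion

Reducing to letter names: Db, Gb, Bb. These stack in thirds as Gb–Bb–Db — a Gb major triad.
The lowest note is Db, the fifth of the chord, so this is second inversion (figured bass 6/4).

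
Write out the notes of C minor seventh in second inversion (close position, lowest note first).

G, Bb, C, Eb

C minor seventh is C–Eb–G–Bb. Second inversion puts the fifth (G) in the bass, with the remaining tones above: G, Bb, C, Eb.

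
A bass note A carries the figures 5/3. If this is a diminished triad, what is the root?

The figures 5/3 mean the root of the chord is in the bass. If A is the root of a diminished triad, the root is A (chord tones A–C–Eb).

A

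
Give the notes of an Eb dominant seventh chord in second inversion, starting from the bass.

Spelling Eb dominant seventh: Eb–G–Bb–Db. In second inversion the fifth is bass, giving Bb, Db, Eb, G from the bottom.

Bb, Db, Eb, G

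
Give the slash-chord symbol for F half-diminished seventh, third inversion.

Fø7/Eb

Third inversion of F half-diminished seventh has the seventh (Eb) in the bass. As a slash chord: Fø7/Eb.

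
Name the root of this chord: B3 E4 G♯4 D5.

B, E, G#, D are the tones of an E dominant seventh chord (E–G#–B–D), making E the root.

E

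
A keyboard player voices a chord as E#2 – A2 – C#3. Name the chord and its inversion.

A augmented, second inversion

The distinct note names are E#, A, C#. Stacked in thirds they read A–C#–E#, which is an augmented triad on A.
The lowest note is E#, the fifth of the chord, so this is second inversion (figured bass 6/4).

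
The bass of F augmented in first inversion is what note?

A

F augmented is F–A–C#. First inversion places the third in the bass: A.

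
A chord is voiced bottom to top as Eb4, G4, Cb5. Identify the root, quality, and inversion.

The distinct note names are Eb, G, Cb. Stacked in thirds they read Cb–Eb–G, which is an augmented triad on Cb.
With the third (Eb) in the bass, the chord is in first inversion (figured bass 6).

Cb augmented, first inversion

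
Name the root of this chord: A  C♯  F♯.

F#

Reordering A, C#, F# into stacked thirds gives F#–A–C#; the bottom of that stack, F#, is the root.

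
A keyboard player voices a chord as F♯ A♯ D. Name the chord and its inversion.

The distinct note names are F#, A#, D. Stacked in thirds they read D–F#–A#, which is an augmented triad on D.
The lowest note is F#, the third of the chord, so this is first inversion (figured bass 6).

D augmented, first inversion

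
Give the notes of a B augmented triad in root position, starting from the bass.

B augmented is B–D#–F##. Root position puts the root (B) in the bass, with the remaining tones above: B, D#, F##.

B, D#, F##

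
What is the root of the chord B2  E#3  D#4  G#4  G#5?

The distinct letter names are B, E#, D#, G#. Arranged as a stack of thirds they read E#–G#–B–D#, so E# is the root (an E# half-diminished seventh chord).

E#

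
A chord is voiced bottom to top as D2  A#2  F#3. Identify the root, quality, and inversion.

D augmented, root position

The distinct note names are D, A#, F#. Stacked in thirds they read D–F#–A#, which is an augmented triad on D.
The lowest note is D, the root of the chord, so this is root position (figured bass 5/3).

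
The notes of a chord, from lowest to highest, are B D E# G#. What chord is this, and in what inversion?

Reducing to letter names: B, D, E#, G#. These stack in thirds as E#–G#–B–D — an E# diminished seventh chord.
B is the fifth of E# diminished seventh; fifth in the bass means second inversion (figured bass 4/3).

E# diminished seventh, second inversion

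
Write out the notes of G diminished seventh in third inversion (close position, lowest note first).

Spelling G diminished seventh: G–Bb–Db–Fb. In third inversion the seventh is bass, giving Fb, G, Bb, Db from the bottom.

Fb, G, Bb, Db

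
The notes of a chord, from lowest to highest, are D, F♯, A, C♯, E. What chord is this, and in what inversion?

The pitch classes D, F#, A, C#, E arrange in thirds as D–F#–A–C#–E: a D major ninth chord.
With the root (D) in the bass, the chord is in root position.

D major ninth, root position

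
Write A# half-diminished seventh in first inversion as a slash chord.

First inversion of A# half-diminished seventh has the third (C#) in the bass. As a slash chord: A#ø7/C#.

A#ø7/C#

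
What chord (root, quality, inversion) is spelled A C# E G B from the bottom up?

A dominant ninth, root position

Reducing to letter names: A, C#, E, G, B. These stack in thirds as A–C#–E–G–B — an A dominant ninth chord.
With the root (A) in the bass, the chord is in root position.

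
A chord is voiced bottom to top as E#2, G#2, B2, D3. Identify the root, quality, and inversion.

The distinct note names are E#, G#, B, D. Stacked in thirds they read E#–G#–B–D, which is a diminished seventh chord on E#.
With the root (E#) in the bass, the chord is in root position (figured bass 7).

E# diminished seventh, root position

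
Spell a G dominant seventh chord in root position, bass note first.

G, B, D, F

Spelling G dominant seventh: G–B–D–F. In root position the root is bass, giving G, B, D, F from the bottom.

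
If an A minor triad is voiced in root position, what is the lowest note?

A

The root of A minor (A–C–E) is A; that is the bass in root position.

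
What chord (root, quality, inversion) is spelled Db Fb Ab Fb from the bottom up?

Db minor, root position

Reducing to letter names: Db, Fb, Ab. These stack in thirds as Db–Fb–Ab — a Db minor triad.
The lowest note is Db, the root of the chord, so this is root position (figured bass 5/3).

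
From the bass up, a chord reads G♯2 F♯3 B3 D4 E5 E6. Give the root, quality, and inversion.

E dominant ninth, first inversion

The distinct note names are G#, F#, B, D, E. Stacked in thirds they read E–G#–B–D–F#, which is a dominant ninth chord on E.
G# is the third of E dominant ninth; third in the bass means first inversion.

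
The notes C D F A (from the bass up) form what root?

C, D, F, A are the tones of a D minor seventh chord (D–F–A–C), making D the root.

D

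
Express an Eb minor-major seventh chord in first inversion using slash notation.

Ebm(maj7)/Gb

First inversion of Eb minor-major seventh has the third (Gb) in the bass. As a slash chord: Ebm(maj7)/Gb.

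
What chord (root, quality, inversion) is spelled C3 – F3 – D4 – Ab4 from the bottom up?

D half-diminished seventh, third inversion

The pitch classes C, F, D, Ab arrange in thirds as D–F–Ab–C: a D half-diminished seventh chord.
C is the seventh of D half-diminished seventh; seventh in the bass means third inversion (figured bass 4/2).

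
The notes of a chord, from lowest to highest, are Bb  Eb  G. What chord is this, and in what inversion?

Eb major, second inversion

The pitch classes Bb, Eb, G arrange in thirds as Eb–G–Bb: an Eb major triad.
The lowest note is Bb, the fifth of the chord, so this is second inversion (figured bass 6/4).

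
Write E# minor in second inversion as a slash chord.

Second inversion of E# minor has the fifth (B#) in the bass. As a slash chord: E#m/B#.

E#m/B#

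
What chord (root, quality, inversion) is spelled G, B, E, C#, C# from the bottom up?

C# half-diminished seventh, second inversion

The distinct note names are G, B, E, C#. Stacked in thirds they read C#–E–G–B, which is a half-diminished seventh chord on C#.
With the fifth (G) in the bass, the chord is in second inversion (figured bass 4/3).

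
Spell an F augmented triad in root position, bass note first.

F, A, C#

F augmented is F–A–C#. Root position puts the root (F) in the bass, with the remaining tones above: F, A, C#.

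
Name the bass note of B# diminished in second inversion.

F#

The fifth of B# diminished (B#–D#–F#) is F#; that is the bass in second inversion.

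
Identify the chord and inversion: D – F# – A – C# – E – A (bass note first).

The pitch classes D, F#, A, C#, E arrange in thirds as D–F#–A–C#–E: a D major ninth chord.
D is the root of D major ninth; root in the bass means root position.

D major ninth, root position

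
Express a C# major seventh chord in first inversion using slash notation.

First inversion of C# major seventh has the third (E#) in the bass. As a slash chord: C#maj7/E#.

C#maj7/E#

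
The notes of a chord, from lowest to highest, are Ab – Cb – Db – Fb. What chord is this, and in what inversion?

The pitch classes Ab, Cb, Db, Fb arrange in thirds as Db–Fb–Ab–Cb: a Db minor seventh chord.
The lowest note is Ab, the fifth of the chord, so this is second inversion (figured bass 4/3).

Db minor seventh, second inversion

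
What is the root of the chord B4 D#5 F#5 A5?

Reordering B, D#, F#, A into stacked thirds gives B–D#–F#–A; the bottom of that stack, B, is the root.

B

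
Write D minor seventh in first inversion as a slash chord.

Dm7/F

First inversion of D minor seventh has the third (F) in the bass. As a slash chord: Dm7/F.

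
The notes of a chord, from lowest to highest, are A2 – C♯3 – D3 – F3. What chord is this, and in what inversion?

D minor-major seventh, second inversion

The pitch classes A, C#, D, F arrange in thirds as D–F–A–C#: a D minor-major seventh chord.
The lowest note is A, the fifth of the chord, so this is second inversion (figured bass 4/3).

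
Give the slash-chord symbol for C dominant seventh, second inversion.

Second inversion of C dominant seventh has the fifth (G) in the bass. As a slash chord: C7/G.

C7/G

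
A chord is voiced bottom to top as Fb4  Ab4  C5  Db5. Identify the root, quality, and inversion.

The distinct note names are Fb, Ab, C, Db. Stacked in thirds they read Db–Fb–Ab–C, which is a minor-major seventh chord on Db.
With the third (Fb) in the bass, the chord is in first inversion (figured bass 6/5).

Db minor-major seventh, first inversion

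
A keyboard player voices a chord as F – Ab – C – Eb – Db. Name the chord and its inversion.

The distinct note names are F, Ab, C, Eb, Db. Stacked in thirds they read Db–F–Ab–C–Eb, which is a major ninth chord on Db.
The lowest note is F, the third of the chord, so this is first inversion.

Db major ninth, first inversion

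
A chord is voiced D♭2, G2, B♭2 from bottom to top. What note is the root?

G

Reordering Db, G, Bb into stacked thirds gives G–Bb–Db; the bottom of that stack, G, is the root.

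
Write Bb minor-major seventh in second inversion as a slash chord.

Second inversion of Bb minor-major seventh has the fifth (F) in the bass. As a slash chord: Bbm(maj7)/F.

Bbm(maj7)/F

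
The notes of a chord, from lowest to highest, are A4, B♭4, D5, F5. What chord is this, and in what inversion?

Bb major seventh, third inversion

Reducing to letter names: A, Bb, D, F. These stack in thirds as Bb–D–F–A — a Bb major seventh chord.
A is the seventh of Bb major seventh; seventh in the bass means third inversion (figured bass 4/2).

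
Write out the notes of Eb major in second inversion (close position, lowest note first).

Bb, Eb, G

The chord tones are Eb–G–Bb. With the fifth (Bb) lowest for second inversion: Bb, Eb, G.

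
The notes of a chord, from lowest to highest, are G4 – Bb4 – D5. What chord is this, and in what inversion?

The pitch classes G, Bb, D arrange in thirds as G–Bb–D: a G minor triad.
The lowest note is G, the root of the chord, so this is root position (figured bass 5/3).

G minor, root position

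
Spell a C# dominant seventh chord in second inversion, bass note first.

G#, B, C#, E#

C# dominant seventh is C#–E#–G#–B. Second inversion puts the fifth (G#) in the bass, with the remaining tones above: G#, B, C#, E#.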